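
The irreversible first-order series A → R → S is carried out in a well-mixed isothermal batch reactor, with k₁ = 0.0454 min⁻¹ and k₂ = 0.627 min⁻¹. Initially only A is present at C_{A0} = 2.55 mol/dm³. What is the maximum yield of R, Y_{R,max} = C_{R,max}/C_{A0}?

At the optimum, C_{R,max}/C_{A0} = (k₁/k₂)^[k₂/(k₂−k₁)].
= (0.0454/0.627)^(0.627/(0.627−0.0454)) = (0.07241)^(1.078) = 0.05899.

0.0590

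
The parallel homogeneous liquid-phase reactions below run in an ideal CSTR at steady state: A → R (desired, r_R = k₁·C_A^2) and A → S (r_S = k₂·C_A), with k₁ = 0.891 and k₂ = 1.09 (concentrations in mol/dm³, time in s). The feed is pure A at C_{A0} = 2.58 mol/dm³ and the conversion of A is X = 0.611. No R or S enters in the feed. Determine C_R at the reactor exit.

0.710 mol/dm³

Exit C_A = C_{A0}(1−X) = 2.58×0.389 = 1.004 mol/dm³.
In a CSTR the entire volume is at exit conditions, so r_R = 0.891×1.004^2 = 0.8975 and r_S = 1.09×1.004 = 1.094.
Fraction of consumed A going to R: r_R/(r_R+r_S) = 0.4507.
C_R = 0.4507·C_{A0}·X = 0.4507×2.58×0.611 = 0.710 mol/dm³.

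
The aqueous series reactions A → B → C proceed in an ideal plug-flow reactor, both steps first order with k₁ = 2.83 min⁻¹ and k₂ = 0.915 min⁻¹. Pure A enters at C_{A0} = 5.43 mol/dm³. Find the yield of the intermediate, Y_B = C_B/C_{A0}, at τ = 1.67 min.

The intermediate concentration in a first-order A→B→C sequence is C_B = k₁C_{A0}(e^(−k₁τ) − e^(−k₂τ))/(k₂−k₁).
e^(−k₁τ) = e^(−2.83×1.67) = e^(−4.726) = 0.008861; e^(−k₂τ) = e^(−1.528) = 0.2170.
C_B = 2.83×5.43/(0.915−2.83) × (0.008861−0.2170) = (-8.024)×(-0.2081) = 1.670 mol/dm³.
Y_B = C_B/C_{A0} = 1.670/5.43 = 0.308.

0.308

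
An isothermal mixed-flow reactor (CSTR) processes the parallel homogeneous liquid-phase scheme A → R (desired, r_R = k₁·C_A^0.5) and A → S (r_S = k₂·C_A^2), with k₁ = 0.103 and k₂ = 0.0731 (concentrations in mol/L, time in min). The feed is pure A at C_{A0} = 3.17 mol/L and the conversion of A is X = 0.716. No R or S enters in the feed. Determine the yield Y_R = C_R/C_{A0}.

Exit C_A = C_{A0}(1−X) = 3.17×0.284 = 0.9003 mol/L.
A CSTR operates uniformly at the exit composition, giving r_R = 0.09773 and r_S = 0.05925 (each k·C_A^n at C_A = 0.9003).
Fraction of consumed A going to R: r_R/(r_R+r_S) = 0.6226.
C_R = 0.6226·C_{A0}·X = 0.6226×3.17×0.716 = 1.41 mol/L; Y_R = C_R/C_{A0} = 0.446.

0.446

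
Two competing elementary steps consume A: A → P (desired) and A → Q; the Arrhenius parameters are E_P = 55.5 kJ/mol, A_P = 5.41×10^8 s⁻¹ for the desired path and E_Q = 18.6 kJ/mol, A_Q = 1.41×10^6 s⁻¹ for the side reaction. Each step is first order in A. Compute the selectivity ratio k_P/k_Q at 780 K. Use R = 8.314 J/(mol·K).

1.30

With equal orders, S_{P/Q} = k_P/k_Q = (A_P/A_Q)·exp[(E_Q−E_P)/(RT)].
(E_Q−E_P)/(RT) = (18.6−55.5)×10³/(8.314×780) = -36900/6485 = -5.690.
k_P/k_Q = (5.41×10^8/1.41×10^6)·exp(-5.690) = 383.7 × 0.003379 = 1.30.
Since E_P > E_Q, raising the temperature improves selectivity toward P.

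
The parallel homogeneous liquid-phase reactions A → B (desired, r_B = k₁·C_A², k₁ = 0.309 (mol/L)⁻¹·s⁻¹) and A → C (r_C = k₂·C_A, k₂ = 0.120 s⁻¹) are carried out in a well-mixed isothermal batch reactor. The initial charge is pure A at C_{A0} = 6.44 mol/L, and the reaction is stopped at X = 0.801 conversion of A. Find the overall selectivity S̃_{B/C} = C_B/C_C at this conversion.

C_A = C_{A0}(1−X) = 1.282 mol/L.
Along a PFR/batch, dC_C/dC_A = −r_C/(r_B+r_C) = −k₂/(k₂+k₁·C_A).
Integrating from C_{A0} to C_A: C_C = (0.120/0.309)·ln[(0.120+0.309·6.44)/(0.120+0.309·1.28)] = 0.3883·ln(2.110/0.5160) = 0.5469 mol/L.
Then C_B = (C_{A0}−C_A) − C_C = 5.158 − 0.5469 = 4.612 mol/L.
S̃_{B/C} = C_B/C_C = 4.612/0.5469 = 8.43.

8.43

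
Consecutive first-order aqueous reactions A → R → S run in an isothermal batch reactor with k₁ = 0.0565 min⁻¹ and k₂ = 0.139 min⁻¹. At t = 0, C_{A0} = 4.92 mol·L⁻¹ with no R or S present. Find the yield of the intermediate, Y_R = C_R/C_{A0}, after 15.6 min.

Solving the coupled first-order balances gives C_R(t) = [k₁/(k₂−k₁)]·C_{A0}·(e^(−k₁t) − e^(−k₂t)).
e^(−k₁t) = e^(−0.0565×15.6) = e^(−0.8814) = 0.4142; e^(−k₂t) = e^(−2.168) = 0.1144.
C_R = 0.0565×4.92/(0.139−0.0565) × (0.4142−0.1144) = 3.369×0.2998 = 1.010 mol·L⁻¹.
Y_R = C_R/C_{A0} = 1.010/4.92 = 0.205.

0.205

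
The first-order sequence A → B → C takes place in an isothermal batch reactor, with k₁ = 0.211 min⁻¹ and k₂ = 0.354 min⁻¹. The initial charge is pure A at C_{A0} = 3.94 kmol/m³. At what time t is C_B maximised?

3.62 min

For first-order series the maximum of C_B occurs at t_opt = ln(k₂/k₁)/(k₂−k₁).
= ln(0.354/0.211)/(0.354−0.211) = ln(1.678)/0.1430 = 0.5174/0.1430 = 3.62 min.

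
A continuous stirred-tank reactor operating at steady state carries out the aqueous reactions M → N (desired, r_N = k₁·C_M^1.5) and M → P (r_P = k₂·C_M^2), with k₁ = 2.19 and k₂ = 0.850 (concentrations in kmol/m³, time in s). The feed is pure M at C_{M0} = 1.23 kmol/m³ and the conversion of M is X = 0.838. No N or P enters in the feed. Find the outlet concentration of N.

0.879 kmol/m³

Exit C_M = C_{M0}(1−X) = 1.23×0.162 = 0.1993 kmol/m³.
In a CSTR the entire volume is at exit conditions, so r_N = 2.19×0.1993^1.5 = 0.1948 and r_P = 0.850×0.1993^2 = 0.03375.
Fraction of consumed M going to N: r_N/(r_N+r_P) = 0.8523.
C_N = 0.8523·C_{M0}·X = 0.8523×1.23×0.838 = 0.879 kmol/m³.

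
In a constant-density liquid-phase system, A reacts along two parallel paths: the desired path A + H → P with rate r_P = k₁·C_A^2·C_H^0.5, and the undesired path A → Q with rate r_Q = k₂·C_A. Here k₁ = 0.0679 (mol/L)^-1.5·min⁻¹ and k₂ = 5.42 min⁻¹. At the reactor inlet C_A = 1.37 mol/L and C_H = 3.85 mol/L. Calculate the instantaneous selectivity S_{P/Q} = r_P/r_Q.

S_{P/Q} = r_P/r_Q = (k₁·C_A^2·C_H^0.5)/(k₂·C_A) = (k₁/k₂)·C_A·C_H^0.5.
= (0.0679×1.370^2×3.850^0.5) / (5.42×1.370) = 0.2501/7.425 = 0.0337.
Since the desired path is higher order in A, keeping C_A high (PFR or concentrated feed) favours P.

0.0337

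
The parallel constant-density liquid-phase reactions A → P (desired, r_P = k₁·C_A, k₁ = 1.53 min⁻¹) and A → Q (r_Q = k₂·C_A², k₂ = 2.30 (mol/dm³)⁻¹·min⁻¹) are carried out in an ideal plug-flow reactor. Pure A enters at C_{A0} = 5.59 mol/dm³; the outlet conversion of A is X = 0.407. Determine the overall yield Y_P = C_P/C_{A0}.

C_A = C_{A0}(1−X) = 3.315 mol/dm³.
Along a PFR/batch, dC_P/dC_A = −r_P/(r_P+r_Q) = −k₁/(k₁+k₂·C_A).
Integrating from C_{A0} to C_A: C_P = (1.53/2.30)·ln[(1.53+2.30·5.59)/(1.53+2.30·3.31)] = 0.6652·ln(14.39/9.154) = 0.3008 mol/dm³.
Y_P = C_P/C_{A0} = 0.3008/5.59 = 0.0538.

0.0538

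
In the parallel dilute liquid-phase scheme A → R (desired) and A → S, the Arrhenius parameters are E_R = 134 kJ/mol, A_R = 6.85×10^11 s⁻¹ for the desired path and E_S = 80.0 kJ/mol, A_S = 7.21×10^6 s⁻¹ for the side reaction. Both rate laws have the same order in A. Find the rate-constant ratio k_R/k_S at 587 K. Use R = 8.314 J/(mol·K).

Since both paths have the same order in A, the concentration cancels and S_{R/S} = k_R/k_S = (A_R/A_S)·exp[(E_S−E_R)/(RT)].
(E_S−E_R)/(RT) = (80.0−134)×10³/(8.314×587) = -54000/4880 = -11.06.
k_R/k_S = (6.85×10^11/7.21×10^6)·exp(-11.06) = 95007 × 1.565×10^-5 = 1.49.
Since E_R > E_S, raising the temperature improves selectivity toward R.

1.49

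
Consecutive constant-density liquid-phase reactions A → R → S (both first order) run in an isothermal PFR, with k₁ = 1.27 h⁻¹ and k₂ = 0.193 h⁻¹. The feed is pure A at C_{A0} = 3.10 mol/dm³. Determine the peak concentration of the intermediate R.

2.21 mol/dm³

Evaluating C_R at τ_opt = ln(k₂/k₁)/(k₂−k₁) gives C_{R,max}/C_{A0} = (k₁/k₂)^[k₂/(k₂−k₁)].
= (1.27/0.193)^(0.193/(0.193−1.27)) = (6.580)^(-0.1792) = 0.7135.
C_{R,max} = 0.7135×3.10 = 2.21 mol/dm³.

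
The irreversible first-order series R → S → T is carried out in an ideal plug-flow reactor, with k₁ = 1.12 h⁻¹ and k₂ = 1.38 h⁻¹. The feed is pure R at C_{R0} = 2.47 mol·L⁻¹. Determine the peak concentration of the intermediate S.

For a first-order series the maximum intermediate yield is C_{S,max}/C_{R0} = (k₁/k₂)^[k₂/(k₂−k₁)].
= (1.12/1.38)^(1.38/(1.38−1.12)) = (0.8116)^(5.308) = 0.3302.
C_{S,max} = 0.3302×2.47 = 0.816 mol·L⁻¹.

0.816 mol·L⁻¹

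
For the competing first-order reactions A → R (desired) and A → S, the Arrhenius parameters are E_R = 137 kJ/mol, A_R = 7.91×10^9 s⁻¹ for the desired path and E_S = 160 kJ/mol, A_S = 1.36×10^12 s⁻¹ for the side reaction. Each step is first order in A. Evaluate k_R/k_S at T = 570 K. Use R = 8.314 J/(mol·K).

0.745

k_R/k_S = (A_R/A_S)·exp[−(E_R−E_S)/(RT)] = (A_R/A_S)·exp[(E_S−E_R)/(RT)].
(E_S−E_R)/(RT) = (160−137)×10³/(8.314×570) = 23000/4739 = 4.853.
k_R/k_S = (7.91×10^9/1.36×10^12)·exp(4.853) = 0.005816 × 128.2 = 0.745.
Since E_R < E_S, lowering the temperature improves selectivity toward R.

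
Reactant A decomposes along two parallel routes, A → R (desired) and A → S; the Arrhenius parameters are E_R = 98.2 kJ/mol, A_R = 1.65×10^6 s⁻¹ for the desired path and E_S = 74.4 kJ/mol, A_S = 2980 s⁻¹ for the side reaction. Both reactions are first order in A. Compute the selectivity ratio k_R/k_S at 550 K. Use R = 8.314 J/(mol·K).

3.04

Since both paths have the same order in A, the concentration cancels and S_{R/S} = k_R/k_S = (A_R/A_S)·exp[(E_S−E_R)/(RT)].
(E_S−E_R)/(RT) = (74.4−98.2)×10³/(8.314×550) = -23800/4573 = -5.205.
k_R/k_S = (1.65×10^6/2980)·exp(-5.205) = 553.7 × 0.005490 = 3.04.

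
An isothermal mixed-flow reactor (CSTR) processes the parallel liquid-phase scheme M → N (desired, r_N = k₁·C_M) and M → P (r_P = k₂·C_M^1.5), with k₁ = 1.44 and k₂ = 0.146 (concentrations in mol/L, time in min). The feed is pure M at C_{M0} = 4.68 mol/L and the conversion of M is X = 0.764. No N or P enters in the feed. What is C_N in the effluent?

Exit C_M = C_{M0}(1−X) = 4.68×0.236 = 1.104 mol/L.
Rates in a CSTR are evaluated at the outlet concentration: r_N = 1.44×1.104 = 1.590, r_P = 0.146×1.104^1.5 = 0.1695.
Fraction of consumed M going to N: r_N/(r_N+r_P) = 0.9037.
C_N = 0.9037·C_{M0}·X = 0.9037×4.68×0.764 = 3.23 mol/L.

3.23 mol/L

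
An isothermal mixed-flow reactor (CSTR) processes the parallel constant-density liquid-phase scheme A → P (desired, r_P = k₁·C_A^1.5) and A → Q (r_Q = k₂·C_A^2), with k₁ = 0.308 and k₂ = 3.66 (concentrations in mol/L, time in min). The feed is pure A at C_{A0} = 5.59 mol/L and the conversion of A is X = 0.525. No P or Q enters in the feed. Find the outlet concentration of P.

Exit C_A = C_{A0}(1−X) = 5.59×0.475 = 2.655 mol/L.
In a CSTR the entire volume is at exit conditions, so r_P = 0.308×2.655^1.5 = 1.333 and r_Q = 3.66×2.655^2 = 25.80.
Fraction of consumed A going to P: r_P/(r_P+r_Q) = 0.04911.
C_P = 0.04911·C_{A0}·X = 0.04911×5.59×0.525 = 0.144 mol/L.

0.144 mol/L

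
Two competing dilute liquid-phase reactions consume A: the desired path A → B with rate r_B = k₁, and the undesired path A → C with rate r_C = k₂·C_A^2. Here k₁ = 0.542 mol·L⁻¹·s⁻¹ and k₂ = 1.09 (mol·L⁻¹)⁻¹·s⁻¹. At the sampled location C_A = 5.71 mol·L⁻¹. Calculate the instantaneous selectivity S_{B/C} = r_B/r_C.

0.0153

S_{B/C} = r_B/r_C = (k₁)/(k₂·C_A^2) = (k₁/k₂)·C_A^-2.
= (0.542) / (1.09×5.710^2) = 0.5420/35.54 = 0.0153.
The undesired path is higher order in A, so low C_A (CSTR or dilute feed) favours B.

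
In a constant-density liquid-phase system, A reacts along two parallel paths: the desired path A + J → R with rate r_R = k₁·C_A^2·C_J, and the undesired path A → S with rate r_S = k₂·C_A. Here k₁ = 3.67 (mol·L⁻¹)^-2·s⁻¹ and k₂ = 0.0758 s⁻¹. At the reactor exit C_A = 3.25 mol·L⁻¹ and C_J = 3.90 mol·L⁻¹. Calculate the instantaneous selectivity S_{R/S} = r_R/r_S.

S_{R/S} = r_R/r_S = (k₁·C_A^2·C_J)/(k₂·C_A) = (k₁/k₂)·C_A·C_J.
= (3.67×3.250^2×3.900) / (0.0758×3.250) = 151.2/0.2464 = 614.

614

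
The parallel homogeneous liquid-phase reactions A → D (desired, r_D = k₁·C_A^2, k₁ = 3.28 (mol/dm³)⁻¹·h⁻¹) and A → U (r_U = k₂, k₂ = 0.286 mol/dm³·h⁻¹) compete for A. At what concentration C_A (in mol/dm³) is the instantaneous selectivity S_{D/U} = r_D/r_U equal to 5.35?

S_{D/U} = (k₁/k₂)·C_A^2 ⇒ C_A = (S·k₂/k₁)^(0.5).
= (5.35×0.286/3.28)^(0.5) = (0.4665)^(0.5) = 0.683 mol/dm³.

0.683 mol/dm³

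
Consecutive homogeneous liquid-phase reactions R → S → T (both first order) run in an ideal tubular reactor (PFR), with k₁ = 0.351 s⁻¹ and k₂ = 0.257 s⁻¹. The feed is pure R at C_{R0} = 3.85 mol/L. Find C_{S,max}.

1.64 mol/L

Evaluating C_S at τ_opt = ln(k₂/k₁)/(k₂−k₁) gives C_{S,max}/C_{R0} = (k₁/k₂)^[k₂/(k₂−k₁)].
= (0.351/0.257)^(0.257/(0.257−0.351)) = (1.366)^(-2.734) = 0.4265.
C_{S,max} = 0.4265×3.85 = 1.64 mol/L.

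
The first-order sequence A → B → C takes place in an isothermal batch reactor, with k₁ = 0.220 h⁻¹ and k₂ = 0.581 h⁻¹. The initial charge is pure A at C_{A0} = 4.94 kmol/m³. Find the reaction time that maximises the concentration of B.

Setting dC_B/dt = 0 gives t_opt = ln(k₂/k₁)/(k₂−k₁).
= ln(0.581/0.220)/(0.581−0.220) = ln(2.641)/0.3610 = 0.9711/0.3610 = 2.69 h.

2.69 h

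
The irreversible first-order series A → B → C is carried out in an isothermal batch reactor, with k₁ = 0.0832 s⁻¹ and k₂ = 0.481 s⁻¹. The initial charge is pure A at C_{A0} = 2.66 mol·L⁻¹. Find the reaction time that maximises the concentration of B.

For first-order series the maximum of C_B occurs at t_opt = ln(k₂/k₁)/(k₂−k₁).
= ln(0.481/0.0832)/(0.481−0.0832) = ln(5.781)/0.3978 = 1.755/0.3978 = 4.41 s.

4.41 s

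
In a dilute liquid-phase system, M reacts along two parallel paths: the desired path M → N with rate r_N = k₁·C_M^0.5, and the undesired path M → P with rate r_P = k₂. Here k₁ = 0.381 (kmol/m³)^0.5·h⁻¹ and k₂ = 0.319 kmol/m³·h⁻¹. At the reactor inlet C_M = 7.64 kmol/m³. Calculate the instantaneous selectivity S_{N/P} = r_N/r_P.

3.30

S_{N/P} = r_N/r_P = (k₁·C_M^0.5)/(k₂) = (k₁/k₂)·C_M^0.5.
= (0.381×7.640^0.5) / (0.319) = 1.053/0.3190 = 3.30.
Since the desired path is higher order in M, keeping C_M high (PFR or concentrated feed) favours N.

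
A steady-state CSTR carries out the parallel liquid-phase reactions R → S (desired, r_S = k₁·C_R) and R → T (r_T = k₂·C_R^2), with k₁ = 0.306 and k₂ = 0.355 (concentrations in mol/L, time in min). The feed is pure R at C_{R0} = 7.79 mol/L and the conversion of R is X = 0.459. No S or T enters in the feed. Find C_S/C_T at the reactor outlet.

0.205

Exit C_R = C_{R0}(1−X) = 7.79×0.541 = 4.214 mol/L.
A CSTR operates uniformly at the exit composition, giving r_S = 1.290 and r_T = 6.305 (each k·C_R^n at C_R = 4.214).
Overall selectivity = C_S/C_T = r_Sτ/(r_Tτ) = r_S/r_T = 0.205.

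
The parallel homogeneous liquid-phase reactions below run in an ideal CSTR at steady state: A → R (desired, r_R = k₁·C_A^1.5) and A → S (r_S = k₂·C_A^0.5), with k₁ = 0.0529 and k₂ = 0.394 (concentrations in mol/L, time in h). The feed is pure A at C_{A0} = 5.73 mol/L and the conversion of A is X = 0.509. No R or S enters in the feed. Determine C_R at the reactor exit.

0.800 mol/L

Exit C_A = C_{A0}(1−X) = 5.73×0.491 = 2.813 mol/L.
Rates in a CSTR are evaluated at the outlet concentration: r_R = 0.0529×2.813^1.5 = 0.2496, r_S = 0.394×2.813^0.5 = 0.6609.
Fraction of consumed A going to R: r_R/(r_R+r_S) = 0.2742.
C_R = 0.2742·C_{A0}·X = 0.2742×5.73×0.509 = 0.800 mol/L.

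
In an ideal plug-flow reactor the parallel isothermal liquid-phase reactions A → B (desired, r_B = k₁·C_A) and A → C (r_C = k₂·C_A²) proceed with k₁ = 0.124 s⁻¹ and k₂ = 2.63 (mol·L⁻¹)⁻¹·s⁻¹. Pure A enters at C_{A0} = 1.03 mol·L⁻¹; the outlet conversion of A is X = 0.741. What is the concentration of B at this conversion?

C_A = C_{A0}(1−X) = 0.2668 mol·L⁻¹.
Along a PFR/batch, dC_B/dC_A = −r_B/(r_B+r_C) = −k₁/(k₁+k₂·C_A).
Integrating from C_{A0} to C_A: C_B = (0.124/2.63)·ln[(0.124+2.63·1.03)/(0.124+2.63·0.267)] = 0.04715·ln(2.833/0.8256) = 0.05813 mol·L⁻¹.

0.0581 mol·L⁻¹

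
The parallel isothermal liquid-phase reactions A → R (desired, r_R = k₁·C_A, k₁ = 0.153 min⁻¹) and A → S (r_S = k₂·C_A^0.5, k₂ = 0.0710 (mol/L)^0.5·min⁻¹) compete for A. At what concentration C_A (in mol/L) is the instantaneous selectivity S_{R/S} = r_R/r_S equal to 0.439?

S_{R/S} = (k₁/k₂)·C_A^0.5 ⇒ C_A = (S·k₂/k₁)^(2).
= (0.439×0.0710/0.153)^(2) = (0.2037)^(2) = 0.0415 mol/L.

0.0415 mol/L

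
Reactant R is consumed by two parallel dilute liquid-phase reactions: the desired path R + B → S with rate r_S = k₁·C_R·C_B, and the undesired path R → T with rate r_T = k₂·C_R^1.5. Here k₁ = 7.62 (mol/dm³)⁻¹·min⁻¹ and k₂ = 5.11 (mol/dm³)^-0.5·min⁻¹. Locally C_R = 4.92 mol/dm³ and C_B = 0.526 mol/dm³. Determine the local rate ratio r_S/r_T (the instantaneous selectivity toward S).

S_{S/T} = r_S/r_T = (k₁·C_R·C_B)/(k₂·C_R^1.5) = (k₁/k₂)·C_R^-0.5·C_B.
= (7.62×4.920×0.5260) / (5.11×4.920^1.5) = 19.72/55.77 = 0.354.

0.354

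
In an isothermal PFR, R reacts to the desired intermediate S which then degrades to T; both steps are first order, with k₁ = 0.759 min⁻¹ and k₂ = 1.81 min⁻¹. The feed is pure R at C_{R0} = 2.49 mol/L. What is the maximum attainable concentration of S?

0.557 mol/L

At the optimum, C_{S,max}/C_{R0} = (k₁/k₂)^[k₂/(k₂−k₁)].
= (0.759/1.81)^(1.81/(1.81−0.759)) = (0.4193)^(1.722) = 0.2239.
C_{S,max} = 0.2239×2.49 = 0.557 mol/L.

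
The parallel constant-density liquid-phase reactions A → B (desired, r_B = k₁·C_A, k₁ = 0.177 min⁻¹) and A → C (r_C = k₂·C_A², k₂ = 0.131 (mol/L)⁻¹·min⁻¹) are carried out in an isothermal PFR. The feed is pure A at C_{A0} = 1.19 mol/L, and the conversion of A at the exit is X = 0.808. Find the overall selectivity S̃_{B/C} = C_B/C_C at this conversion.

2.01

C_A = C_{A0}(1−X) = 0.2285 mol/L.
Along a PFR/batch, dC_B/dC_A = −r_B/(r_B+r_C) = −k₁/(k₁+k₂·C_A).
Integrating from C_{A0} to C_A: C_B = (0.177/0.131)·ln[(0.177+0.131·1.19)/(0.177+0.131·0.228)] = 1.351·ln(0.3329/0.2069) = 0.6424 mol/L.
C_C = (C_{A0}−C_A)−C_B = 0.3191 mol/L; S̃_{B/C} = 0.6424/0.3191 = 2.01.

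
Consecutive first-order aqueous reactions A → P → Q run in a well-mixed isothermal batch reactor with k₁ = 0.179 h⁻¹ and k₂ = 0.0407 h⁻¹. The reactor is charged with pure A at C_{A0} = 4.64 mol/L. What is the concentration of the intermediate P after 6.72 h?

2.76 mol/L

Solving the coupled first-order balances gives C_P(t) = [k₁/(k₂−k₁)]·C_{A0}·(e^(−k₁t) − e^(−k₂t)).
e^(−k₁t) = e^(−0.179×6.72) = e^(−1.203) = 0.3003; e^(−k₂t) = e^(−0.2735) = 0.7607.
C_P = 0.179×4.64/(0.0407−0.179) × (0.3003−0.7607) = (-6.005)×(-0.4604) = 2.765 mol/L.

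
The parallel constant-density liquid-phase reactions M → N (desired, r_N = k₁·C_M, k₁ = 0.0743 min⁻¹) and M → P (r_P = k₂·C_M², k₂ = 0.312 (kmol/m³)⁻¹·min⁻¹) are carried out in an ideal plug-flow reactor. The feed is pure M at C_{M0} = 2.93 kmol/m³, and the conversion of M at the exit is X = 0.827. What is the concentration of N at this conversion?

C_M = C_{M0}(1−X) = 0.5069 kmol/m³.
Along a PFR/batch, dC_N/dC_M = −r_N/(r_N+r_P) = −k₁/(k₁+k₂·C_M).
Integrating from C_{M0} to C_M: C_N = (0.0743/0.312)·ln[(0.0743+0.312·2.93)/(0.0743+0.312·0.507)] = 0.2381·ln(0.9885/0.2324) = 0.3447 kmol/m³.

0.345 kmol/m³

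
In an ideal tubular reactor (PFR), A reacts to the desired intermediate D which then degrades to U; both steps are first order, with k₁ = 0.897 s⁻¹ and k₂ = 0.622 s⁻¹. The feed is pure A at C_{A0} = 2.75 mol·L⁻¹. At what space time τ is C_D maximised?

The intermediate peaks when r₁ = r₂, i.e. k₁e^(−k₁τ) = k₂e^(−k₂τ), giving τ_opt = ln(k₂/k₁)/(k₂−k₁).
= ln(0.622/0.897)/(0.622−0.897) = ln(0.6934)/-0.2750 = -0.3661/-0.2750 = 1.33 s.

1.33 s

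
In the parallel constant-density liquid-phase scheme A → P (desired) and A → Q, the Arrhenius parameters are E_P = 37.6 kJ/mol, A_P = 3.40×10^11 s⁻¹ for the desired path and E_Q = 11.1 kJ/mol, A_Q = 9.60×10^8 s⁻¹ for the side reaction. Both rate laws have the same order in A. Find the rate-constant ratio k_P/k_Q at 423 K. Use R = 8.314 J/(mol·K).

0.189

Since both paths have the same order in A, the concentration cancels and S_{P/Q} = k_P/k_Q = (A_P/A_Q)·exp[(E_Q−E_P)/(RT)].
(E_Q−E_P)/(RT) = (11.1−37.6)×10³/(8.314×423) = -26500/3517 = -7.535.
k_P/k_Q = (3.40×10^11/9.60×10^8)·exp(-7.535) = 354.2 × 5.339×10^-4 = 0.189.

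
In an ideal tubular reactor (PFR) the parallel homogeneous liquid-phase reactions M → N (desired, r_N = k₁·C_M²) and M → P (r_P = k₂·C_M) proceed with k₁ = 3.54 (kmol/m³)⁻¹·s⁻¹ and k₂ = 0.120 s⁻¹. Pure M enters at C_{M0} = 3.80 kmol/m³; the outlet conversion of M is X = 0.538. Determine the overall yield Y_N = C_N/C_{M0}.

0.531

C_M = C_{M0}(1−X) = 1.756 kmol/m³.
Along a PFR/batch, dC_P/dC_M = −r_P/(r_N+r_P) = −k₂/(k₂+k₁·C_M).
Integrating from C_{M0} to C_M: C_P = (0.120/3.54)·ln[(0.120+3.54·3.80)/(0.120+3.54·1.76)] = 0.03390·ln(13.57/6.335) = 0.02583 kmol/m³.
Then C_N = (C_{M0}−C_M) − C_P = 2.044 − 0.02583 = 2.019 kmol/m³.
Y_N = C_N/C_{M0} = 2.019/3.80 = 0.531.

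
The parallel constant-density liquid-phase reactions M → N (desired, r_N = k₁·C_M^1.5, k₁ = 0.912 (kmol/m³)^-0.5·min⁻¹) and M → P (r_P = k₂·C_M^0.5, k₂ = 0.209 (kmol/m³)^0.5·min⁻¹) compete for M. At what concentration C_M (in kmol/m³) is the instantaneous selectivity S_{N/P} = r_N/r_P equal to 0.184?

0.0422 kmol/m³

S_{N/P} = (k₁/k₂)·C_M ⇒ C_M = S·k₂/k₁.
= 0.184×0.209/0.912 = 0.0422 kmol/m³.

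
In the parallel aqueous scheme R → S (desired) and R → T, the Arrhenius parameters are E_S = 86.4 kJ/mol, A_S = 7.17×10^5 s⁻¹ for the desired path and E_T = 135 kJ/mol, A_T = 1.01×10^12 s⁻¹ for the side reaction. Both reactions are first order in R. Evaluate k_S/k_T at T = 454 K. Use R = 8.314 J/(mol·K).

k_S/k_T = (A_S/A_T)·exp[−(E_S−E_T)/(RT)] = (A_S/A_T)·exp[(E_T−E_S)/(RT)].
(E_T−E_S)/(RT) = (135−86.4)×10³/(8.314×454) = 48600/3775 = 12.88.
k_S/k_T = (7.17×10^5/1.01×10^12)·exp(12.88) = 7.099×10^-7 × 3.907×10^5 = 0.277.

0.277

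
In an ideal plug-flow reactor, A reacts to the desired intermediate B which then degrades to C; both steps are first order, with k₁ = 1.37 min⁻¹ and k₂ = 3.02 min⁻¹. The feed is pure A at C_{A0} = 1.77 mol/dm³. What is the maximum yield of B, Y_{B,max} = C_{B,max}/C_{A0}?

0.235

At the optimum, C_{B,max}/C_{A0} = (k₁/k₂)^[k₂/(k₂−k₁)].
= (1.37/3.02)^(3.02/(3.02−1.37)) = (0.4536)^(1.830) = 0.2353.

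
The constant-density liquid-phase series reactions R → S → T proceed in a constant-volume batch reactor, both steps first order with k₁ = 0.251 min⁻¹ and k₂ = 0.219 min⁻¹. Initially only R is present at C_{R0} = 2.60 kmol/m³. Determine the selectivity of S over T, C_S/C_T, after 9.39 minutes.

Solving the coupled first-order balances gives C_S(t) = [k₁/(k₂−k₁)]·C_{R0}·(e^(−k₁t) − e^(−k₂t)).
e^(−k₁t) = e^(−0.251×9.39) = e^(−2.357) = 0.09471; e^(−k₂t) = e^(−2.056) = 0.1279.
C_S = 0.251×2.60/(0.219−0.251) × (0.09471−0.1279) = (-20.39)×(-0.03320) = 0.6770 kmol/m³.
C_R = C_{R0}e^(−k₁t) = 0.2463 kmol/m³, so C_T = C_{R0}−C_R−C_S = 1.677 kmol/m³; C_S/C_T = 0.404.

0.404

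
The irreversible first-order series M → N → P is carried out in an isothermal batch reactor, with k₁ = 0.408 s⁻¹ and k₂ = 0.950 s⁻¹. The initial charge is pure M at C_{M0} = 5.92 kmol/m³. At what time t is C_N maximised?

For first-order series the maximum of C_N occurs at t_opt = ln(k₂/k₁)/(k₂−k₁).
= ln(0.950/0.408)/(0.950−0.408) = ln(2.328)/0.5420 = 0.8452/0.5420 = 1.56 s.

1.56 s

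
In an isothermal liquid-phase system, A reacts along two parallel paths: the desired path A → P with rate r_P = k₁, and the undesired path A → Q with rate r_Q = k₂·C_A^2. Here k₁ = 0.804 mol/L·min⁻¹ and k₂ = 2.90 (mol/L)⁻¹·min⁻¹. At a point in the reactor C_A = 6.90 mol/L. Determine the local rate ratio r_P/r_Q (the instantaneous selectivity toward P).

0.00582

S_{P/Q} = r_P/r_Q = (k₁)/(k₂·C_A^2) = (k₁/k₂)·C_A^-2.
= (0.804) / (2.90×6.900^2) = 0.8040/138.1 = 0.00582.
The undesired path is higher order in A, so low C_A (CSTR or dilute feed) favours P.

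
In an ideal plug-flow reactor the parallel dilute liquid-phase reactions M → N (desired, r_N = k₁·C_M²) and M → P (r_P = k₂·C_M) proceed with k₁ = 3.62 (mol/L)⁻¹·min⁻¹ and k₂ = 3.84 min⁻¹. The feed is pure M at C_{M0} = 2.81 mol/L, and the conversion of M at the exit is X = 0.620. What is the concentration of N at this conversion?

C_M = C_{M0}(1−X) = 1.068 mol/L.
Along a PFR/batch, dC_P/dC_M = −r_P/(r_N+r_P) = −k₂/(k₂+k₁·C_M).
Integrating from C_{M0} to C_M: C_P = (3.84/3.62)·ln[(3.84+3.62·2.81)/(3.84+3.62·1.07)] = 1.061·ln(14.01/7.705) = 0.6343 mol/L.
Then C_N = (C_{M0}−C_M) − C_P = 1.742 − 0.6343 = 1.108 mol/L.

1.11 mol/L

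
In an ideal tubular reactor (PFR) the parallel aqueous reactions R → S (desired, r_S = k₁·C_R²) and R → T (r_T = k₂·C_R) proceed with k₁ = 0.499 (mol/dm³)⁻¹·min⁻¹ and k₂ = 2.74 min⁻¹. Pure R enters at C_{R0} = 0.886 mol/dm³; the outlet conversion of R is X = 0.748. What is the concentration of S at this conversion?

0.0602 mol/dm³

C_R = C_{R0}(1−X) = 0.2233 mol/dm³.
Along a PFR/batch, dC_T/dC_R = −r_T/(r_S+r_T) = −k₂/(k₂+k₁·C_R).
Integrating from C_{R0} to C_R: C_T = (2.74/0.499)·ln[(2.74+0.499·0.886)/(2.74+0.499·0.223)] = 5.491·ln(3.182/2.851) = 0.6025 mol/dm³.
Then C_S = (C_{R0}−C_R) − C_T = 0.6627 − 0.6025 = 0.06020 mol/dm³.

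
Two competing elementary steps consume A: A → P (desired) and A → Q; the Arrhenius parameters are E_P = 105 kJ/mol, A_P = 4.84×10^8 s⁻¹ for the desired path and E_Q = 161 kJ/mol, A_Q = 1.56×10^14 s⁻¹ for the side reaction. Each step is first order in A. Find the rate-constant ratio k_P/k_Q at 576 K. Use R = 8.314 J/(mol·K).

Since both paths have the same order in A, the concentration cancels and S_{P/Q} = k_P/k_Q = (A_P/A_Q)·exp[(E_Q−E_P)/(RT)].
(E_Q−E_P)/(RT) = (161−105)×10³/(8.314×576) = 56000/4789 = 11.69.
k_P/k_Q = (4.84×10^8/1.56×10^14)·exp(11.69) = 3.103×10^-6 × 1.198×10^5 = 0.372.

0.372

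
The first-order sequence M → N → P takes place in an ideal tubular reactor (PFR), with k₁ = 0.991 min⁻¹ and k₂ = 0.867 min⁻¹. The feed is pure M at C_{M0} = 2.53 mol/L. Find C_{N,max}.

0.994 mol/L

For a first-order series the maximum intermediate yield is C_{N,max}/C_{M0} = (k₁/k₂)^[k₂/(k₂−k₁)].
= (0.991/0.867)^(0.867/(0.867−0.991)) = (1.143)^(-6.992) = 0.3927.
C_{N,max} = 0.3927×2.53 = 0.994 mol/L.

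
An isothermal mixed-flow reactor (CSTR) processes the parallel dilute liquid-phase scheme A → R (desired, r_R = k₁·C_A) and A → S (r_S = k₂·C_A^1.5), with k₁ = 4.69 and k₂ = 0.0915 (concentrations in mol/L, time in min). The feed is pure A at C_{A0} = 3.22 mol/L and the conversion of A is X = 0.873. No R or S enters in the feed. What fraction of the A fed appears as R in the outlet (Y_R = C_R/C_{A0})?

0.862

Exit C_A = C_{A0}(1−X) = 3.22×0.127 = 0.4089 mol/L.
In a CSTR the entire volume is at exit conditions, so r_R = 4.69×0.4089 = 1.918 and r_S = 0.0915×0.4089^1.5 = 0.02393.
Fraction of consumed A going to R: r_R/(r_R+r_S) = 0.9877.
C_R = 0.9877·C_{A0}·X = 0.9877×3.22×0.873 = 2.78 mol/L; Y_R = C_R/C_{A0} = 0.862.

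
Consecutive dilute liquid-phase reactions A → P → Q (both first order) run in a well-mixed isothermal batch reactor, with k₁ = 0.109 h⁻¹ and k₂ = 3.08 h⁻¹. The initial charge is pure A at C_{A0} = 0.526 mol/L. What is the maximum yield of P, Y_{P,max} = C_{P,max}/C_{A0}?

0.0313

Evaluating C_P at t_opt = ln(k₂/k₁)/(k₂−k₁) gives C_{P,max}/C_{A0} = (k₁/k₂)^[k₂/(k₂−k₁)].
= (0.109/3.08)^(3.08/(3.08−0.109)) = (0.03539)^(1.037) = 0.03131.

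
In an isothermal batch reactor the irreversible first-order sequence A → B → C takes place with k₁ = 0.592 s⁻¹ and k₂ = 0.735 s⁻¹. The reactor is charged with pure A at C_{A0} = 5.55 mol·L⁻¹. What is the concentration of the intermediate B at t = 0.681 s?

1.42 mol·L⁻¹

Solving the coupled first-order balances gives C_B(t) = [k₁/(k₂−k₁)]·C_{A0}·(e^(−k₁t) − e^(−k₂t)).
e^(−k₁t) = e^(−0.592×0.681) = e^(−0.4032) = 0.6682; e^(−k₂t) = e^(−0.5005) = 0.6062.
C_B = 0.592×5.55/(0.735−0.592) × (0.6682−0.6062) = 22.98×0.06200 = 1.425 mol·L⁻¹.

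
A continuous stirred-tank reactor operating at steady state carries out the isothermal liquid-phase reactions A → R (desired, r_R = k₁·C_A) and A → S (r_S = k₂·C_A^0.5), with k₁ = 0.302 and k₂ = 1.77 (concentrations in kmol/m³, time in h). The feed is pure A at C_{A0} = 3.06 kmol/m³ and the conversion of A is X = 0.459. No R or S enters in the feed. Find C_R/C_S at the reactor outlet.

0.220

Exit C_A = C_{A0}(1−X) = 3.06×0.541 = 1.655 kmol/m³.
A CSTR operates uniformly at the exit composition, giving r_R = 0.4999 and r_S = 2.277 (each k·C_A^n at C_A = 1.655).
Overall selectivity = C_R/C_S = r_Rτ/(r_Sτ) = r_R/r_S = 0.220.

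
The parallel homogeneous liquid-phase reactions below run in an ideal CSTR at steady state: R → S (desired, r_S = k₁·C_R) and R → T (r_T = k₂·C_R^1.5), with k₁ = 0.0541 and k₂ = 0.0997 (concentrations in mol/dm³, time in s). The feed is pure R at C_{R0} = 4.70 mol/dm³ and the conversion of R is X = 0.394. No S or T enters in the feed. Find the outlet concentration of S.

Exit C_R = C_{R0}(1−X) = 4.70×0.606 = 2.848 mol/dm³.
A CSTR operates uniformly at the exit composition, giving r_S = 0.1541 and r_T = 0.4792 (each k·C_R^n at C_R = 2.848).
Fraction of consumed R going to S: r_S/(r_S+r_T) = 0.2433.
C_S = 0.2433·C_{R0}·X = 0.2433×4.70×0.394 = 0.451 mol/dm³.

0.451 mol/dm³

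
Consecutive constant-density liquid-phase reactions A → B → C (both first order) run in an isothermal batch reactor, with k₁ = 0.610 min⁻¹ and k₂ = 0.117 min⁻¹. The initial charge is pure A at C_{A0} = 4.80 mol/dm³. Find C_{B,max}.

3.24 mol/dm³

For a first-order series the maximum intermediate yield is C_{B,max}/C_{A0} = (k₁/k₂)^[k₂/(k₂−k₁)].
= (0.610/0.117)^(0.117/(0.117−0.610)) = (5.214)^(-0.2373) = 0.6758.
C_{B,max} = 0.6758×4.80 = 3.24 mol/dm³.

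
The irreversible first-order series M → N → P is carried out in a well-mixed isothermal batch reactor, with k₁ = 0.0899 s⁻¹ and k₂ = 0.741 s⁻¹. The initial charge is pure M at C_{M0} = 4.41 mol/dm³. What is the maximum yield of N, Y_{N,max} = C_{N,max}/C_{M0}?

Evaluating C_N at t_opt = ln(k₂/k₁)/(k₂−k₁) gives C_{N,max}/C_{M0} = (k₁/k₂)^[k₂/(k₂−k₁)].
= (0.0899/0.741)^(0.741/(0.741−0.0899)) = (0.1213)^(1.138) = 0.09067.

0.0907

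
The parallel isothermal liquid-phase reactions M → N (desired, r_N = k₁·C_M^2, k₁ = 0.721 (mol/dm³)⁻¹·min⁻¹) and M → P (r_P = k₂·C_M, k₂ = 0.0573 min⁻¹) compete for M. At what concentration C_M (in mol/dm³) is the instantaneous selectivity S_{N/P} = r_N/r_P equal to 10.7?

S_{N/P} = (k₁/k₂)·C_M ⇒ C_M = S·k₂/k₁.
= 10.7×0.0573/0.721 = 0.850 mol/dm³.

0.850 mol/dm³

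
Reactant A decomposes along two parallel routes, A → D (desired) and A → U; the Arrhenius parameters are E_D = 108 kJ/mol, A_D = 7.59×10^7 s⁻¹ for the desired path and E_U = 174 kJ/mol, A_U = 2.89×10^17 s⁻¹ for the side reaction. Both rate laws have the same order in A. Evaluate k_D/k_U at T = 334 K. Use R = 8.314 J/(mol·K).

5.51

k_D/k_U = (A_D/A_U)·exp[−(E_D−E_U)/(RT)] = (A_D/A_U)·exp[(E_U−E_D)/(RT)].
(E_U−E_D)/(RT) = (174−108)×10³/(8.314×334) = 66000/2777 = 23.77.
k_D/k_U = (7.59×10^7/2.89×10^17)·exp(23.77) = 2.626×10^-10 × 2.100×10^10 = 5.51.
Since E_D < E_U, lowering the temperature improves selectivity toward D.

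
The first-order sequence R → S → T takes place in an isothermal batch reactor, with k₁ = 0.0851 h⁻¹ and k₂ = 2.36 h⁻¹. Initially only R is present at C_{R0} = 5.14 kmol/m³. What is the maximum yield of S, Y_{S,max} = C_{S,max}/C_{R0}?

For a first-order series the maximum intermediate yield is C_{S,max}/C_{R0} = (k₁/k₂)^[k₂/(k₂−k₁)].
= (0.0851/2.36)^(2.36/(2.36−0.0851)) = (0.03606)^(1.037) = 0.03184.

0.0318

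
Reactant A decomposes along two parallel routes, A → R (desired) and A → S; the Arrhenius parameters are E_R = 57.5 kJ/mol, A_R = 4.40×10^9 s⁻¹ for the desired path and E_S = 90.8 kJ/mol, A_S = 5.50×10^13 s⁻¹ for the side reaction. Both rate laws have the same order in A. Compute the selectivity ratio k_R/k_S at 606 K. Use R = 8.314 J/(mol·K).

0.0594

With equal orders, S_{R/S} = k_R/k_S = (A_R/A_S)·exp[(E_S−E_R)/(RT)].
(E_S−E_R)/(RT) = (90.8−57.5)×10³/(8.314×606) = 33300/5038 = 6.609.
k_R/k_S = (4.40×10^9/5.50×10^13)·exp(6.609) = 8.000×10^-5 × 742.0 = 0.0594.
Since E_R < E_S, lowering the temperature improves selectivity toward R.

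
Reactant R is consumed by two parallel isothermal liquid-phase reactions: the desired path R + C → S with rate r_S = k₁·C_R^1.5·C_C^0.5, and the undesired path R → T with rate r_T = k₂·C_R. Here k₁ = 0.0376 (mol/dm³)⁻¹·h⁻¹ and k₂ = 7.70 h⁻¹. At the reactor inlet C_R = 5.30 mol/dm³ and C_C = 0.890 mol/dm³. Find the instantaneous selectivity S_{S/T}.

0.0106

S_{S/T} = r_S/r_T = (k₁·C_R^1.5·C_C^0.5)/(k₂·C_R) = (k₁/k₂)·C_R^0.5·C_C^0.5.
= (0.0376×5.300^1.5×0.8900^0.5) / (7.70×5.300) = 0.4328/40.81 = 0.0106.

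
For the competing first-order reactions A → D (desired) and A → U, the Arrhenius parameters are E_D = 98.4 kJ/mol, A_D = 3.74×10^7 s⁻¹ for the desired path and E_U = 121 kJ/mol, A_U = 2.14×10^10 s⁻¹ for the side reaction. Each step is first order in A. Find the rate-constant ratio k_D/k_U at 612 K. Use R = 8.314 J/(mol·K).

Since both paths have the same order in A, the concentration cancels and S_{D/U} = k_D/k_U = (A_D/A_U)·exp[(E_U−E_D)/(RT)].
(E_U−E_D)/(RT) = (121−98.4)×10³/(8.314×612) = 22600/5088 = 4.442.
k_D/k_U = (3.74×10^7/2.14×10^10)·exp(4.442) = 0.001748 × 84.92 = 0.148.

0.148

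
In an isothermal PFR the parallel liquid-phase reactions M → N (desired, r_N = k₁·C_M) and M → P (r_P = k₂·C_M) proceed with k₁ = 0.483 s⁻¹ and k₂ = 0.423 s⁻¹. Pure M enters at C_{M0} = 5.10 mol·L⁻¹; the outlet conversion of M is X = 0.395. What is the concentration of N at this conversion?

1.07 mol·L⁻¹

C_M = C_{M0}(1−X) = 3.085 mol·L⁻¹.
Both paths are first order in M, so the instantaneous fraction to N is constant: dC_N/d(−C_M) = k₁/(k₁+k₂) = 0.5331.
C_N = 0.5331·(C_{M0}−C_M) = 0.5331×2.014 = 1.07 mol·L⁻¹.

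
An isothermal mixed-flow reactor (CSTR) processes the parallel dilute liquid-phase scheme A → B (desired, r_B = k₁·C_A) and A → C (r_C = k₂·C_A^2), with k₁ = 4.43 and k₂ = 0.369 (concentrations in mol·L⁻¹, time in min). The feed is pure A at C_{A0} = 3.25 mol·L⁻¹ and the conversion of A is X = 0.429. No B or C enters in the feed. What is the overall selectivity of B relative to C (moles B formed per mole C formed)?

Exit C_A = C_{A0}(1−X) = 3.25×0.571 = 1.856 mol·L⁻¹.
A CSTR operates uniformly at the exit composition, giving r_B = 8.221 and r_C = 1.271 (each k·C_A^n at C_A = 1.856).
Overall selectivity = C_B/C_C = r_Bτ/(r_Cτ) = r_B/r_C = 6.47.

6.47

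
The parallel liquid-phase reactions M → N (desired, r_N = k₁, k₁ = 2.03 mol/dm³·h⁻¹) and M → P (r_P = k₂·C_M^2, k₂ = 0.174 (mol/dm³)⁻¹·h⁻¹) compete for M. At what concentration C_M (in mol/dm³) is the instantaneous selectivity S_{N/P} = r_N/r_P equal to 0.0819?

11.9 mol/dm³

S_{N/P} = (k₁/k₂)·C_M^-2 ⇒ C_M = (S·k₂/k₁)^(-0.5).
= (0.0819×0.174/2.03)^(-0.5) = (0.007020)^(-0.5) = 11.9 mol/dm³.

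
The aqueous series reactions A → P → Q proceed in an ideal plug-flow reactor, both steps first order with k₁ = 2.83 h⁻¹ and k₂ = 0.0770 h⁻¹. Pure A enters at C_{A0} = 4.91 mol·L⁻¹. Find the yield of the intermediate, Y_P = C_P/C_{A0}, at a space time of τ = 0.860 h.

The intermediate concentration in a first-order A→B→C sequence is C_P = k₁C_{A0}(e^(−k₁τ) − e^(−k₂τ))/(k₂−k₁).
e^(−k₁τ) = e^(−2.83×0.860) = e^(−2.434) = 0.08770; e^(−k₂τ) = e^(−0.06622) = 0.9359.
C_P = 2.83×4.91/(0.0770−2.83) × (0.08770−0.9359) = (-5.047)×(-0.8482) = 4.281 mol·L⁻¹.
Y_P = C_P/C_{A0} = 4.281/4.91 = 0.872.

0.872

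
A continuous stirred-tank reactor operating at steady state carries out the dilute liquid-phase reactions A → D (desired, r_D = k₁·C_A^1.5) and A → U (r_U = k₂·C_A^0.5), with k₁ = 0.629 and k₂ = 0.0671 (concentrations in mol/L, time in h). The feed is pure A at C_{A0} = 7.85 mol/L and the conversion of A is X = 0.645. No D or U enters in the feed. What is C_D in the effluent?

4.88 mol/L

Exit C_A = C_{A0}(1−X) = 7.85×0.355 = 2.787 mol/L.
Rates in a CSTR are evaluated at the outlet concentration: r_D = 0.629×2.787^1.5 = 2.926, r_U = 0.0671×2.787^0.5 = 0.1120.
Fraction of consumed A going to D: r_D/(r_D+r_U) = 0.9631.
C_D = 0.9631·C_{A0}·X = 0.9631×7.85×0.645 = 4.88 mol/L.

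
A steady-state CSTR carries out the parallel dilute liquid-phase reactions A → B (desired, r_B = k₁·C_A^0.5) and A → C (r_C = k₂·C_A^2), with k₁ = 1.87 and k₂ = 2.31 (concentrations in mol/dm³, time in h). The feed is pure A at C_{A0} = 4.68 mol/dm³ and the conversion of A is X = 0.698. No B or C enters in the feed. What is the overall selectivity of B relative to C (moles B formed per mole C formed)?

Exit C_A = C_{A0}(1−X) = 4.68×0.302 = 1.413 mol/dm³.
In a CSTR the entire volume is at exit conditions, so r_B = 1.87×1.413^0.5 = 2.223 and r_C = 2.31×1.413^2 = 4.614.
Overall selectivity = C_B/C_C = r_Bτ/(r_Cτ) = r_B/r_C = 0.482.

0.482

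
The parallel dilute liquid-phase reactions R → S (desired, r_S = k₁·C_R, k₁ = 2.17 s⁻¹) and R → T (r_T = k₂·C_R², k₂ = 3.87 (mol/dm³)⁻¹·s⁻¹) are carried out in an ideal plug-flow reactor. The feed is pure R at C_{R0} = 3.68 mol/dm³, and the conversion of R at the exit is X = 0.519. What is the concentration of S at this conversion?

C_R = C_{R0}(1−X) = 1.770 mol/dm³.
Along a PFR/batch, dC_S/dC_R = −r_S/(r_S+r_T) = −k₁/(k₁+k₂·C_R).
Integrating from C_{R0} to C_R: C_S = (2.17/3.87)·ln[(2.17+3.87·3.68)/(2.17+3.87·1.77)] = 0.5607·ln(16.41/9.020) = 0.3356 mol/dm³.

0.336 mol/dm³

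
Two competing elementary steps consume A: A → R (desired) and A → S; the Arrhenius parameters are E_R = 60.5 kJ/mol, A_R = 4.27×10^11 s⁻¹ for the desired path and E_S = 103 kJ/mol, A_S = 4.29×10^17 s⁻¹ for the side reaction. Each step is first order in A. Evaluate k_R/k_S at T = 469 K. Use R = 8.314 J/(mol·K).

0.0539

With equal orders, S_{R/S} = k_R/k_S = (A_R/A_S)·exp[(E_S−E_R)/(RT)].
(E_S−E_R)/(RT) = (103−60.5)×10³/(8.314×469) = 42500/3899 = 10.90.
k_R/k_S = (4.27×10^11/4.29×10^17)·exp(10.90) = 9.953×10^-7 × 54149 = 0.0539.
Since E_R < E_S, lowering the temperature improves selectivity toward R.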